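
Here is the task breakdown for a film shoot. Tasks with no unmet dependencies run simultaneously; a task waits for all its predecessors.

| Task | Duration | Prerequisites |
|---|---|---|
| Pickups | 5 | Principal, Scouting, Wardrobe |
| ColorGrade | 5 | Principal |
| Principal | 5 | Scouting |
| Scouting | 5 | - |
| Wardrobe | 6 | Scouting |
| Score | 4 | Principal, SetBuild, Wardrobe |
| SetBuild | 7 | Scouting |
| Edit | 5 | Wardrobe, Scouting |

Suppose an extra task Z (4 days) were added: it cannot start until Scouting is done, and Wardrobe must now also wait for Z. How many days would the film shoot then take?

Originally the film shoot takes 16 days.
With Z inserted, Wardrobe now waits for max(Scouting, Z).
New critical path: Scouting→Z→Wardrobe→Pickups = 5+4+6+5 = 20 ⇒ 20 days.

20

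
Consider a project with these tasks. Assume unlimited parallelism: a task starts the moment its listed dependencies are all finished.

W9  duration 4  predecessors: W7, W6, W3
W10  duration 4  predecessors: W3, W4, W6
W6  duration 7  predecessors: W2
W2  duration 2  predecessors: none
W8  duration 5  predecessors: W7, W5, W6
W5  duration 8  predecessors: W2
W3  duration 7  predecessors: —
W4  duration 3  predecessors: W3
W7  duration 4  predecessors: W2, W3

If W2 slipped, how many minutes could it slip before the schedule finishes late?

W3→W7→W8 = 7+4+5 = 16 sets the makespan at 16 minutes.
Longest path through W2: 15 minutes (earliest finish 2, latest finish 3).
So W2 can slip 3 − 2 = 1 minute.

1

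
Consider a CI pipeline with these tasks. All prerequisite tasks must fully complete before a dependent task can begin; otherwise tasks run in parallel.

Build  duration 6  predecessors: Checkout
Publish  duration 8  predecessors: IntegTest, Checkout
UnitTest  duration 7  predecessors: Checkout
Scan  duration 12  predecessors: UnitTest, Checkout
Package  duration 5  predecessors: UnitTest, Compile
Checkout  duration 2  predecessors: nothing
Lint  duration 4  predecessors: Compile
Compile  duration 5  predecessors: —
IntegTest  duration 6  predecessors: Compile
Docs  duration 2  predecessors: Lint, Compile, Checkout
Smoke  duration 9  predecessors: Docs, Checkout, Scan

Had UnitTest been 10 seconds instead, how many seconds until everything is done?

33

Critical path before the change: Checkout→UnitTest→Scan→Smoke = 2+7+12+9 = 30 giving 30 seconds.
Since UnitTest is critical, the +3 change carries straight to that chain (now 33 seconds).
That remains the longest chain; total 33 seconds.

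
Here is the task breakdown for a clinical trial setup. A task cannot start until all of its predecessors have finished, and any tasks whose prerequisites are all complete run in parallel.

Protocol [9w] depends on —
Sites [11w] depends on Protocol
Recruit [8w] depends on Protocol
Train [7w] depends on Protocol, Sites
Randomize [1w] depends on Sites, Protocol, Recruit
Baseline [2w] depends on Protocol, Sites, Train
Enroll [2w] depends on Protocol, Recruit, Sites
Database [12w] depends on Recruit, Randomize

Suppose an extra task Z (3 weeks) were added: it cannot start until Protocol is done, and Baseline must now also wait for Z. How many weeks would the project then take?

Originally the project takes 33 weeks.
With Z inserted, Baseline now waits for max(Protocol, Sites, Train, Z).
New critical path: Protocol→Sites→Randomize→Database = 9+11+1+12 = 33 ⇒ 33 weeks.

33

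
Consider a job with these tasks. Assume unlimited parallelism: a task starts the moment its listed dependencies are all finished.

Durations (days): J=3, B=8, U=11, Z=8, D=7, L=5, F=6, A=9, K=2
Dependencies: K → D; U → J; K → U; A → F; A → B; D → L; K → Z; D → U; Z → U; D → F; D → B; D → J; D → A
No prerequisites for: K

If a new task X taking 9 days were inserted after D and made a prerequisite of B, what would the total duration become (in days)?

Originally the job takes 26 days.
With X inserted, B now waits for max(A, D, X).
New critical path: K→D→X→B = 2+7+9+8 = 26 ⇒ 26 days.

26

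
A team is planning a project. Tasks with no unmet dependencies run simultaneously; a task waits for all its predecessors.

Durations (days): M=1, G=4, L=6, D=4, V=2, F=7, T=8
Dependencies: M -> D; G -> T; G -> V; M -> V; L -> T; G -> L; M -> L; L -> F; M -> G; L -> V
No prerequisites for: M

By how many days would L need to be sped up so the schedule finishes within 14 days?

Current finish: 19 days; target: 14.
L is on every critical path, so each day cut from L cuts the finish by one (this holds down to a finish of 14).
Need 19 − 14 = 5 days off L → L becomes 1 day, finish becomes 14.

5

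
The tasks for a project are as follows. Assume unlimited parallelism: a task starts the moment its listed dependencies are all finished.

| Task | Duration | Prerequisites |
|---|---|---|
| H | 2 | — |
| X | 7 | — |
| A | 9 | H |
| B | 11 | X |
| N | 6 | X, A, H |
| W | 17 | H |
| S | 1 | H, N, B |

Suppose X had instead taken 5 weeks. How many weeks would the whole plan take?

19

As given, the longest chain is X→B→S = 7+11+1 = 19, so the finish is 19 weeks.
X lies on that path, so at 5 weeks the path becomes 17 weeks.
The binding chain switches to H→W = 2+17 = 19; finish 19 weeks.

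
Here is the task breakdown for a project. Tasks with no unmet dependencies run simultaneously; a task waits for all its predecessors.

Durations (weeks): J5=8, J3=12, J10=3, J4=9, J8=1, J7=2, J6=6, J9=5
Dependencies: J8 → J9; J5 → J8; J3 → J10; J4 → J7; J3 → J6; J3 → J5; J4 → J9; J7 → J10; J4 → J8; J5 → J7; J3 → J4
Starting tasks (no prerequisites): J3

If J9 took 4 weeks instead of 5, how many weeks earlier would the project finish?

Critical path before the change: J3→J4→J8→J9 = 12+9+1+5 = 27 giving 27 weeks.
Since J9 is critical, the -1 change carries straight to that chain (now 26 weeks).
The binding chain switches to J3→J4→J7→J10 = 12+9+2+3 = 26; finish 26 weeks.
Change in finish: 26 − 27 = -1 weeks.

1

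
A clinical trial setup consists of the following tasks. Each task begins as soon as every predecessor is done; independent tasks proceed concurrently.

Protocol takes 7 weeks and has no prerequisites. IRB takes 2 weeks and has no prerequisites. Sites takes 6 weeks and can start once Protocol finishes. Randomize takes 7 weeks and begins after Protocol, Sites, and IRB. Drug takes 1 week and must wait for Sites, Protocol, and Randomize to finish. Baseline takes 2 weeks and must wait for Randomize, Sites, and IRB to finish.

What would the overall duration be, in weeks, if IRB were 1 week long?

22

Baseline: Protocol→Sites→Randomize→Baseline = 7+6+7+2 = 22 → 22 weeks.
IRB is off the critical path — its longest chain is 11 weeks, giving 11 of slack.
No other chain overtakes it, so the finish is 22 weeks.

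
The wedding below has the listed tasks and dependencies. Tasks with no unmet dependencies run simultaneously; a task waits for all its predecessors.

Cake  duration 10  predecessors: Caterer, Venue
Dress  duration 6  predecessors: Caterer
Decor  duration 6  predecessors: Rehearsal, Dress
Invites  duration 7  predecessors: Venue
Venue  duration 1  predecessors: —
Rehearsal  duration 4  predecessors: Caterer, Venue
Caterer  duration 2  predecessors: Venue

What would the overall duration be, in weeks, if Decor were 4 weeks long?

13

Critical path before the change: Venue→Caterer→Dress→Decor = 1+2+6+6 = 15 giving 15 weeks.
Decor is on the critical path; changing it to 4 makes that path 13 weeks.
No other chain overtakes it, so the finish is 13 weeks.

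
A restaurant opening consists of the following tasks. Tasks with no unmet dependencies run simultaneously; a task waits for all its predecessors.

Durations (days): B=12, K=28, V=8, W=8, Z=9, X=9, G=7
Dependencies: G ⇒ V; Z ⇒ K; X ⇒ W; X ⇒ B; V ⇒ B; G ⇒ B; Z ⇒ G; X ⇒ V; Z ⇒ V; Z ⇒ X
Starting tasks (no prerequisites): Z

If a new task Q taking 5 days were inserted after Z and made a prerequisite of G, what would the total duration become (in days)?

Originally the job takes 38 days.
With Q inserted, G now waits for max(Z, Q).
New critical path: Z→Q→G→V→B = 9+5+7+8+12 = 41 ⇒ 41 days.

41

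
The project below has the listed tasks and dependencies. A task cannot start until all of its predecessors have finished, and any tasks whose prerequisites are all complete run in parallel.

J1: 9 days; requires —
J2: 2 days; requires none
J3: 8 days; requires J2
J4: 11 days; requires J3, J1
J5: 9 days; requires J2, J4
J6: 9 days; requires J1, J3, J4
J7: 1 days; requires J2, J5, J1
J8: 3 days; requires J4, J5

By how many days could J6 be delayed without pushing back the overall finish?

Critical path: J2→J3→J4→J5→J8 = 2+8+11+9+3 = 33, so the finish is 33 days.
Longest path through J6: 30 days (earliest finish 30, latest finish 33).
So J6 can slip 33 − 30 = 3 days.

3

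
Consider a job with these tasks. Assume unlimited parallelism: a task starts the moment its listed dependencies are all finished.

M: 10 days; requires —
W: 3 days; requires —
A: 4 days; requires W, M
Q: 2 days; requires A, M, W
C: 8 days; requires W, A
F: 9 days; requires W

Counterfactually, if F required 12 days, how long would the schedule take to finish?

The binding path is M→A→C = 10+4+8 = 22; finish at 22 days.
F is off the critical path — its longest chain is 12 days, giving 10 of slack.
No other chain overtakes it, so the finish is 22 days.

22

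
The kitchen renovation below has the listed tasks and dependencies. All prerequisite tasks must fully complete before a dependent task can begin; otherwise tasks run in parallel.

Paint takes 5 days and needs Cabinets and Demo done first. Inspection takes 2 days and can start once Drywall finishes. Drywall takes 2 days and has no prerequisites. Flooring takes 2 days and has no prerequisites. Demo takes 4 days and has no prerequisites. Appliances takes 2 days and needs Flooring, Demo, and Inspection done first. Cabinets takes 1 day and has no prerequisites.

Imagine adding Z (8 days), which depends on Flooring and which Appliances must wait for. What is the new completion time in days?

Originally the plan takes 9 days.
With Z inserted, Appliances now waits for max(Flooring, Demo, Inspection, Z).
New critical path: Flooring→Z→Appliances = 2+8+2 = 12 ⇒ 12 days.

12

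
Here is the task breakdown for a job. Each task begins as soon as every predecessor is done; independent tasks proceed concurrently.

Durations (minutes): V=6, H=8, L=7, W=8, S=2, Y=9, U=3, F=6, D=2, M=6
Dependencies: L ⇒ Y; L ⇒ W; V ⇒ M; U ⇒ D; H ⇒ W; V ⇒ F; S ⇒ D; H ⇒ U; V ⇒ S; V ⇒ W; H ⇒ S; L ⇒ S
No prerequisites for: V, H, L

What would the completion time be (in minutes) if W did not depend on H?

16

Before: longest chain H→W = 8+8 = 16, finish 16.
Without H→W, W's earliest start moves from 8 to 7.
After: L→Y = 7+9 = 16 → 16 minutes.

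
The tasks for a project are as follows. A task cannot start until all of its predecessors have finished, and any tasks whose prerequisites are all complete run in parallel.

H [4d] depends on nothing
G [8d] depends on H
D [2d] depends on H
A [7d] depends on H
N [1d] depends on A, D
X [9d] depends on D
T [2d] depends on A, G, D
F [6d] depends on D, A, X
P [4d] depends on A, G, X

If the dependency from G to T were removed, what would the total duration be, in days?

21

With the dependency in place, H→D→X→F = 4+2+9+6 = 21 sets the finish at 21 days.
Without G→T, T's earliest start moves from 12 to 11.
New critical path: H→D→X→F = 4+2+9+6 = 21 ⇒ 21 days.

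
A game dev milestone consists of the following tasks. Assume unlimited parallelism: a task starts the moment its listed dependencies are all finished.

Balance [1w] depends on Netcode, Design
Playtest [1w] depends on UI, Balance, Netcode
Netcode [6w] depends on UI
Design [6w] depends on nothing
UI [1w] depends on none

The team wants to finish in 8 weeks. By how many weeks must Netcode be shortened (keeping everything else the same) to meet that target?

1

Current finish: 9 weeks; target: 8.
Netcode is on every critical path, so each week cut from Netcode cuts the finish by one (this holds down to a finish of 8).
Need 9 − 8 = 1 week off Netcode → Netcode becomes 5 weeks, finish becomes 8.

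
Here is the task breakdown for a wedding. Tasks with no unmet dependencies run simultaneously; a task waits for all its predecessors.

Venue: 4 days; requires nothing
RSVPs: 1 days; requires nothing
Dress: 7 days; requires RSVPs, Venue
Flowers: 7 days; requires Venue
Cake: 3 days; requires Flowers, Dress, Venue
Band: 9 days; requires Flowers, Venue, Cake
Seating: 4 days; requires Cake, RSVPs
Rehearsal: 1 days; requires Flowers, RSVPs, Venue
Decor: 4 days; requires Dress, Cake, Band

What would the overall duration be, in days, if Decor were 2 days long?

Actual critical path: Venue→Dress→Cake→Band→Decor = 4+7+3+9+4 = 27 ⇒ 27 days.
Decor is on the critical path; changing it to 2 makes that path 25 days.
No other chain overtakes it, so the finish is 25 days.

25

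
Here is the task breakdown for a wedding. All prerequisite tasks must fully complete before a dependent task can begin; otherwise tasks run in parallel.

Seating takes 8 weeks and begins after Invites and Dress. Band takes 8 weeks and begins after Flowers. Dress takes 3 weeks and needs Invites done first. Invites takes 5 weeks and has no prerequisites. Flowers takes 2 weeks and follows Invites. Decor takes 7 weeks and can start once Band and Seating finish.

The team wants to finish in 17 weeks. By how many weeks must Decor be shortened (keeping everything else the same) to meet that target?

Current finish: 23 weeks; target: 17.
Decor is on every critical path, so each week cut from Decor cuts the finish by one (this holds down to a finish of 17).
Need 23 − 17 = 6 weeks off Decor → Decor becomes 1 week, finish becomes 17.

6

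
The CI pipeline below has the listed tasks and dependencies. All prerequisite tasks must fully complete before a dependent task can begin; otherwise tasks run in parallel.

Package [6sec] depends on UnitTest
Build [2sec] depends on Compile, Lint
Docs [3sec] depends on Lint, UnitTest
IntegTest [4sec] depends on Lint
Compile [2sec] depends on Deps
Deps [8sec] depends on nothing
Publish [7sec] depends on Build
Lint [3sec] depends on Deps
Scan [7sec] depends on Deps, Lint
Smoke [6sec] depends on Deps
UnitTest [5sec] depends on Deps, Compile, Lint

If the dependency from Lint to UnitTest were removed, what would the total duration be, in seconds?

21

With the dependency in place, Deps→Lint→UnitTest→Package = 8+3+5+6 = 22 sets the finish at 22 seconds.
Without Lint→UnitTest, UnitTest's earliest start moves from 11 to 10.
The longest chain is now Deps→Compile→UnitTest→Package = 8+2+5+6 = 21, so the plan takes 21 seconds.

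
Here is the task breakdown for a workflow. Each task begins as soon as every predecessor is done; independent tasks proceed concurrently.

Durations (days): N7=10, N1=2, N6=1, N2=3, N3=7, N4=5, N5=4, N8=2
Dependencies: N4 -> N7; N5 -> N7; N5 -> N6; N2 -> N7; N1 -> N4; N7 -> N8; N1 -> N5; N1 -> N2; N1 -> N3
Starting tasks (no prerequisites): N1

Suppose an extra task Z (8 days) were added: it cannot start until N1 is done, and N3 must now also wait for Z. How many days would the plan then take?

Originally the plan takes 19 days.
With Z inserted, N3 now waits for max(N1, Z).
New critical path: N1→N4→N7→N8 = 2+5+10+2 = 19 ⇒ 19 days.

19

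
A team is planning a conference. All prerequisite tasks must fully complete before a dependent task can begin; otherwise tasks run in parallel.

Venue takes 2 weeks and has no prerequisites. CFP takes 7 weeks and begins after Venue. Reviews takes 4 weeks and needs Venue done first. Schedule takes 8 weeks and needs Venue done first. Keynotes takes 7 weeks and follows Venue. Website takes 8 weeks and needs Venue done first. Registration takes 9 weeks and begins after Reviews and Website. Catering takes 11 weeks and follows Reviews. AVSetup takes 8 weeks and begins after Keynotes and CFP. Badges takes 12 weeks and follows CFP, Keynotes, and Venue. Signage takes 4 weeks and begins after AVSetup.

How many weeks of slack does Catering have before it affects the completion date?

4

Critical path: Venue→CFP→AVSetup→Signage = 2+7+8+4 = 21, so the finish is 21 weeks.
Longest path through Catering: 17 weeks (earliest finish 17, latest finish 21).
Slack of Catering = 10 − 6 = 4 weeks.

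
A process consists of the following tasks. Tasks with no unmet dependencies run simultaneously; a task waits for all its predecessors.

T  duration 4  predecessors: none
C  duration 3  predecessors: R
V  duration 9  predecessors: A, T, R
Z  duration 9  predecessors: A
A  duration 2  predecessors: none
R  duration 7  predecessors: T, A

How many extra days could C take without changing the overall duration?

6

T→R→V = 4+7+9 = 20 sets the makespan at 20 days.
C finishes as early as 14 and must finish by 20.
Float = 20 − 14 = 6.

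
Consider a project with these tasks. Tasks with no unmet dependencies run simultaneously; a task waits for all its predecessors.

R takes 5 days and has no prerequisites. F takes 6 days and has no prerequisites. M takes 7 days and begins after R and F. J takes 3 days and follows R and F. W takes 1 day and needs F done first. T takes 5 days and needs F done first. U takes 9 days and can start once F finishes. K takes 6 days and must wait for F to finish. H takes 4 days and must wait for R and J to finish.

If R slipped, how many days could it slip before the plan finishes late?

Critical path: F→U = 6+9 = 15, so the finish is 15 days.
Longest path through R: 12 days (earliest finish 5, latest finish 8).
Float = 15 − 12 = 3.

3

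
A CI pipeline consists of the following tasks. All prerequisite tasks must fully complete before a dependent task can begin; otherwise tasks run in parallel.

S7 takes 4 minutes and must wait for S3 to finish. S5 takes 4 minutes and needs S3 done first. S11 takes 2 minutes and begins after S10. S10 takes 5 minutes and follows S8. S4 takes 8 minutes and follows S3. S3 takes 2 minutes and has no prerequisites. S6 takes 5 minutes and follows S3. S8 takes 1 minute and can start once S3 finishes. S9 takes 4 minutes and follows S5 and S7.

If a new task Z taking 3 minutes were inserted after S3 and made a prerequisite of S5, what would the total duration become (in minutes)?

13

Originally the CI pipeline takes 10 minutes.
With Z inserted, S5 now waits for max(S3, Z).
New critical path: S3→Z→S5→S9 = 2+3+4+4 = 13 ⇒ 13 minutes.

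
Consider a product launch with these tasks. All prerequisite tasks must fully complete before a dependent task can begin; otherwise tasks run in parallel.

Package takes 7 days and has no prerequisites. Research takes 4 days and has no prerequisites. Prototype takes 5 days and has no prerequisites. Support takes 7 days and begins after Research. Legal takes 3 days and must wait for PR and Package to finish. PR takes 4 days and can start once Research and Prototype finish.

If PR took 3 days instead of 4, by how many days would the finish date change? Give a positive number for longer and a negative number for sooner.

-1

Critical path before the change: Prototype→PR→Legal = 5+4+3 = 12 giving 12 days.
PR is on the critical path; changing it to 3 makes that path 11 days.
The binding chain switches to Research→Support = 4+7 = 11; finish 11 days.
Change in finish: 11 − 12 = -1 days.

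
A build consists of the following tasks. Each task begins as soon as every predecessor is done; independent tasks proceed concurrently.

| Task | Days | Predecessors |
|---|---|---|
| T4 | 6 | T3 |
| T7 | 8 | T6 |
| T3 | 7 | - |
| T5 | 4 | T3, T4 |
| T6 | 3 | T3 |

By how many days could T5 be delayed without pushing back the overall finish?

1

Critical path: T3→T6→T7 = 7+3+8 = 18, so the finish is 18 days.
Longest path through T5: 17 days (earliest finish 17, latest finish 18).
Float = 18 − 17 = 1.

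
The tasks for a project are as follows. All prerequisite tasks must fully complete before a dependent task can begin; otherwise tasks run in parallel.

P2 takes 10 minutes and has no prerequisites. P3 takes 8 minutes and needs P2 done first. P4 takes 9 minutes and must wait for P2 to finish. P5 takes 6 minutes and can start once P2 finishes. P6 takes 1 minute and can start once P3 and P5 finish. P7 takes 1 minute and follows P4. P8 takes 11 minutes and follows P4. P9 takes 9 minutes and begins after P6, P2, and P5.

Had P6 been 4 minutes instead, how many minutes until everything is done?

The binding path is P2→P4→P8 = 10+9+11 = 30; finish at 30 minutes.
P6 is off the critical path — its longest chain is 28 minutes, giving 2 of slack.
Now P2→P3→P6→P9 = 10+8+4+9 = 31 is longest, so the finish becomes 31 minutes.

31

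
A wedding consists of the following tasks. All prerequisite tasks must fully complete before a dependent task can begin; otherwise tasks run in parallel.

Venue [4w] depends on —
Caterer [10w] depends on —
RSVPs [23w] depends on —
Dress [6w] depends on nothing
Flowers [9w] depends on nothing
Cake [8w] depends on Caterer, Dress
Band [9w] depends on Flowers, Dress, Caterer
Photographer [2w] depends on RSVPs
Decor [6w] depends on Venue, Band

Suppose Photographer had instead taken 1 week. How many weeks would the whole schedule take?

25

Actual critical path: RSVPs→Photographer = 23+2 = 25 ⇒ 25 weeks.
Since Photographer is critical, the -1 change carries straight to that chain (now 24 weeks).
The binding chain switches to Caterer→Band→Decor = 10+9+6 = 25; finish 25 weeks.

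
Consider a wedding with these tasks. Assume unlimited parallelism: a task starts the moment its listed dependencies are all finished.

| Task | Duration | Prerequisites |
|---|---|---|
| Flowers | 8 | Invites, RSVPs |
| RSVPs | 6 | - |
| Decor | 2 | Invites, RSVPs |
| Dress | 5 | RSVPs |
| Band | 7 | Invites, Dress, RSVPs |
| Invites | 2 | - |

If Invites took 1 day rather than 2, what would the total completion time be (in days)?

18

Critical path before the change: RSVPs→Dress→Band = 6+5+7 = 18 giving 18 days.
Invites is off the critical path — its longest chain is 10 days, giving 8 of slack.
That remains the longest chain; total 18 days.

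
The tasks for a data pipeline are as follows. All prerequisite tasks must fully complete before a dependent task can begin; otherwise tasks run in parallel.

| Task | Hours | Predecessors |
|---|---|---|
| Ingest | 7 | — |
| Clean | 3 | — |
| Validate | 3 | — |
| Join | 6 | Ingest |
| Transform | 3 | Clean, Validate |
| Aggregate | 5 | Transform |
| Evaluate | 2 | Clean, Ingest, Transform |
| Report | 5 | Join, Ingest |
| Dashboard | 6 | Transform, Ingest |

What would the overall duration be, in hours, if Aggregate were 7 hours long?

Baseline: Ingest→Join→Report = 7+6+5 = 18 → 18 hours.
Aggregate has 7 hours of float (longest path through it is 11).
The critical path is still Ingest→Join→Report; finish is now 18 hours.

18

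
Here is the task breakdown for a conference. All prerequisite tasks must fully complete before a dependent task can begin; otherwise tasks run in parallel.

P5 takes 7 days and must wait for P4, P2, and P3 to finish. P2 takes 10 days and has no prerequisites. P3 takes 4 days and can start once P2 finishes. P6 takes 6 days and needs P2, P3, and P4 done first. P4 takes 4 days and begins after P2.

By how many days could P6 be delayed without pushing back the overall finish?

1

P2→P3→P5 = 10+4+7 = 21 sets the makespan at 21 days.
P6 finishes as early as 20 and must finish by 21.
So P6 can slip 21 − 20 = 1 day.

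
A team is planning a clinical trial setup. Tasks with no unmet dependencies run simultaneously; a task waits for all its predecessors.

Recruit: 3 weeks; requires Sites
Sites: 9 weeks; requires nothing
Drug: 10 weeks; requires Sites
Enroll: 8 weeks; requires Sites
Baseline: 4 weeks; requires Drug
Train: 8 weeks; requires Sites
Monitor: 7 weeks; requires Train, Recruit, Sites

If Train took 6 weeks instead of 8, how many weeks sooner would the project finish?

Critical path before the change: Sites→Train→Monitor = 9+8+7 = 24 giving 24 weeks.
Since Train is critical, the -2 change carries straight to that chain (now 22 weeks).
New critical path: Sites→Drug→Baseline = 9+10+4 = 23 ⇒ 23 weeks.
Change in finish: 23 − 24 = -1 weeks.

1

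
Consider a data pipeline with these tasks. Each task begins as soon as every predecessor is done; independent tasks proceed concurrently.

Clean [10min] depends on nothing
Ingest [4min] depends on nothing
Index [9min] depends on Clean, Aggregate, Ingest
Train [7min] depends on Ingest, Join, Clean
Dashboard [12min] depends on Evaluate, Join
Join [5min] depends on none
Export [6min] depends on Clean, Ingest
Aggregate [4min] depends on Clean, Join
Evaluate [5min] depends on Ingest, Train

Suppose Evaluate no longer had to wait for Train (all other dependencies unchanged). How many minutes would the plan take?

Original critical path: Clean→Train→Evaluate→Dashboard = 10+7+5+12 = 34 ⇒ 34 minutes.
Without Train→Evaluate, Evaluate's earliest start moves from 17 to 4.
New critical path: Clean→Aggregate→Index = 10+4+9 = 23 ⇒ 23 minutes.

23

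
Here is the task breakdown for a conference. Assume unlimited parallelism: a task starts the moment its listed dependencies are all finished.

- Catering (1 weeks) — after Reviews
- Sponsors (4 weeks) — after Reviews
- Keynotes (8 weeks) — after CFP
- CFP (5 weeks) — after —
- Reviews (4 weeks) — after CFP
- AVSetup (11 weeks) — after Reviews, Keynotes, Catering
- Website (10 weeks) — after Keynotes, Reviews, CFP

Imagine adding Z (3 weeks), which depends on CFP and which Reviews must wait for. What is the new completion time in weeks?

24

Originally the schedule takes 24 weeks.
With Z inserted, Reviews now waits for max(CFP, Z).
New critical path: CFP→Z→Reviews→Catering→AVSetup = 5+3+4+1+11 = 24 ⇒ 24 weeks.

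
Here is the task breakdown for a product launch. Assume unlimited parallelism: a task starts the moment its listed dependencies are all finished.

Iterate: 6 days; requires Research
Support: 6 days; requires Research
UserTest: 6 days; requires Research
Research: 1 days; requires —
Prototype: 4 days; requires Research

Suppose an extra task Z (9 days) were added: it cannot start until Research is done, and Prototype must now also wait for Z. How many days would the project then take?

Originally the project takes 7 days.
With Z inserted, Prototype now waits for max(Research, Z).
New critical path: Research→Z→Prototype = 1+9+4 = 14 ⇒ 14 days.

14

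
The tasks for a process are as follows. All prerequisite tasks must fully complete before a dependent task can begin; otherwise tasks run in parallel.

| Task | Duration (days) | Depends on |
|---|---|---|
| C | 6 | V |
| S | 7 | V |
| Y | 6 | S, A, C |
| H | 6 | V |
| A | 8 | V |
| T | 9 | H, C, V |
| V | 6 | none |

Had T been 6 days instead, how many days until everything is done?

20

As given, the longest chain is V→H→T = 6+6+9 = 21, so the finish is 21 days.
T lies on that path, so at 6 days the path becomes 18 days.
Now V→A→Y = 6+8+6 = 20 is longest, so the finish becomes 20 days.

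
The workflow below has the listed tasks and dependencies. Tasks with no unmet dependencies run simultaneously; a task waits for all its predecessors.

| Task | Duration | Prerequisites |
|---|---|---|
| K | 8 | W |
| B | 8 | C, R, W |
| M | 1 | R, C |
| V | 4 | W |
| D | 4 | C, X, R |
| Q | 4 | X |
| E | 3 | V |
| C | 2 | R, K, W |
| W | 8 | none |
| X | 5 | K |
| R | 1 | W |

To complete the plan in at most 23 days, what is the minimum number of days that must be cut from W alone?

3

Current finish: 26 days; target: 23.
W is on every critical path, so each day cut from W cuts the finish by one (this holds down to a finish of 19).
Need 26 − 23 = 3 days off W → W becomes 5 days, finish becomes 23.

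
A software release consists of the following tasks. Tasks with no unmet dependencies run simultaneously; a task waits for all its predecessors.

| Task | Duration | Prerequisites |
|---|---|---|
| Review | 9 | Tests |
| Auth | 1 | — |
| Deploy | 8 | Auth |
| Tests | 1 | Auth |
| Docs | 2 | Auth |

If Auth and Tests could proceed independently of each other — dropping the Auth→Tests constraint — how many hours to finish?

Before: longest chain Auth→Tests→Review = 1+1+9 = 11, finish 11.
Without Auth→Tests, Tests's earliest start moves from 1 to 0.
After: Tests→Review = 1+9 = 10 → 10 hours.

10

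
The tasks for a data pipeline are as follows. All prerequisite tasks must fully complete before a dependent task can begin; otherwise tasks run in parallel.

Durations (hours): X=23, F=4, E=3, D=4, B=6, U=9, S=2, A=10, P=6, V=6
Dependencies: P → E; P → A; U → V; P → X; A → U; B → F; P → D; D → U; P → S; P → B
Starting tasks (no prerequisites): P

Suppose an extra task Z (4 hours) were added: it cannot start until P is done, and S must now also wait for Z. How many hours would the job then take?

31

Originally the job takes 31 hours.
With Z inserted, S now waits for max(P, Z).
New critical path: P→A→U→V = 6+10+9+6 = 31 ⇒ 31 hours.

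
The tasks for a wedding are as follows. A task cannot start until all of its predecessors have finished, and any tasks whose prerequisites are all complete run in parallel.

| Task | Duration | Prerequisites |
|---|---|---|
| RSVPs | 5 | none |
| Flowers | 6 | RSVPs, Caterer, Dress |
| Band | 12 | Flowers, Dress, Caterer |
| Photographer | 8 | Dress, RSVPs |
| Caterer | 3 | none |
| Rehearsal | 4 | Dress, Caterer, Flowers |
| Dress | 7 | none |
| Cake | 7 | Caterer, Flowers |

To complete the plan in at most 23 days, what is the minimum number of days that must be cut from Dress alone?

2

Current finish: 25 days; target: 23.
Dress is on every critical path, so each day cut from Dress cuts the finish by one (this holds down to a finish of 23).
Need 25 − 23 = 2 days off Dress → Dress becomes 5 days, finish becomes 23.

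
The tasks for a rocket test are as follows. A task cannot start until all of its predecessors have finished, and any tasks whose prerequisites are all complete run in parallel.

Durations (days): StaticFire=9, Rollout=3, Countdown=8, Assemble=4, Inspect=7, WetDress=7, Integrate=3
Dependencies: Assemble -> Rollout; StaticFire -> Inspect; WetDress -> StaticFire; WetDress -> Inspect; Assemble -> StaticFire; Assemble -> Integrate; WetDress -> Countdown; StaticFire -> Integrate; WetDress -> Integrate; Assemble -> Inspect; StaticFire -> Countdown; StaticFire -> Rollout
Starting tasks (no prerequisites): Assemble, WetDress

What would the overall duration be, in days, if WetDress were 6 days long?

23

As given, the longest chain is WetDress→StaticFire→Countdown = 7+9+8 = 24, so the finish is 24 days.
WetDress is on the critical path; changing it to 6 makes that path 23 days.
The critical path is still WetDress→StaticFire→Countdown; finish is now 23 days.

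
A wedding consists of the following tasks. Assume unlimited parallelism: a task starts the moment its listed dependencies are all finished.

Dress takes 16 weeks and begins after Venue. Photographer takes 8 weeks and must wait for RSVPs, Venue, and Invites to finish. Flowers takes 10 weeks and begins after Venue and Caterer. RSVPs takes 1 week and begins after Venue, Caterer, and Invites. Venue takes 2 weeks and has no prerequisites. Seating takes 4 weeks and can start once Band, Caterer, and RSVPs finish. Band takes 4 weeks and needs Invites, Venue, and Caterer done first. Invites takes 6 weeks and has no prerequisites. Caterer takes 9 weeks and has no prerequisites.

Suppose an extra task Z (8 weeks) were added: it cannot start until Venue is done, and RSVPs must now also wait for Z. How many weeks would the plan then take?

Originally the plan takes 19 weeks.
With Z inserted, RSVPs now waits for max(Venue, Caterer, Invites, Z).
New critical path: Venue→Z→RSVPs→Photographer = 2+8+1+8 = 19 ⇒ 19 weeks.

19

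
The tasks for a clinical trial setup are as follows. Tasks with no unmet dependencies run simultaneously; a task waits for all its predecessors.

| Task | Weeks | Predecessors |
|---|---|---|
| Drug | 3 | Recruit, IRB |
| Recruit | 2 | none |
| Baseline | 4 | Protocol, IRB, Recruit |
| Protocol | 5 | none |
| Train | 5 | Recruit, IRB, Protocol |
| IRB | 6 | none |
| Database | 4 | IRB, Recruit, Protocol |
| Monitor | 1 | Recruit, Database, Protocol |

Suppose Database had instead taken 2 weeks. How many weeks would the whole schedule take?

Critical path before the change: IRB→Database→Monitor = 6+4+1 = 11 giving 11 weeks.
Database is on the critical path; changing it to 2 makes that path 9 weeks.
The binding chain switches to IRB→Train = 6+5 = 11; finish 11 weeks.

11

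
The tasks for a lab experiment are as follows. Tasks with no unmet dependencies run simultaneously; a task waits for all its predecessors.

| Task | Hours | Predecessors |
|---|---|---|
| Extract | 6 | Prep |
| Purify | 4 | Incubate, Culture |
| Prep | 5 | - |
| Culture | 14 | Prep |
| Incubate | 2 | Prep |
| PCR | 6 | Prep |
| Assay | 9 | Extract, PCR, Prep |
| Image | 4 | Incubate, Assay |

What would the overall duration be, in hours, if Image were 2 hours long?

23

Actual critical path: Prep→Extract→Assay→Image = 5+6+9+4 = 24 ⇒ 24 hours.
Image lies on that path, so at 2 hours the path becomes 22 hours.
The binding chain switches to Prep→Culture→Purify = 5+14+4 = 23; finish 23 hours.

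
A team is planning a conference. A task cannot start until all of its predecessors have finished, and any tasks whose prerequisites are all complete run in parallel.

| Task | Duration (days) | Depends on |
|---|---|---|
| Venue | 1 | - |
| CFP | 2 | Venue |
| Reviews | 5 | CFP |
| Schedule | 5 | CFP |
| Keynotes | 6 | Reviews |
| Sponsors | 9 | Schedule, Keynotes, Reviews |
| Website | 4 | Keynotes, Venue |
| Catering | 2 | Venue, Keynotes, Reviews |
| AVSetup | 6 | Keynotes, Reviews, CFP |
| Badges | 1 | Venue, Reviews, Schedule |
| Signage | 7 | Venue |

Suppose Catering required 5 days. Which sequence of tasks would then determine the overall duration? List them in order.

Baseline: Venue→CFP→Reviews→Keynotes→Sponsors = 1+2+5+6+9 = 23 → 23 days.
The longest path through Catering is only 16 days, so Catering has float 7.
That remains the longest chain; total 23 days.

Venue, CFP, Reviews, Keynotes, Sponsors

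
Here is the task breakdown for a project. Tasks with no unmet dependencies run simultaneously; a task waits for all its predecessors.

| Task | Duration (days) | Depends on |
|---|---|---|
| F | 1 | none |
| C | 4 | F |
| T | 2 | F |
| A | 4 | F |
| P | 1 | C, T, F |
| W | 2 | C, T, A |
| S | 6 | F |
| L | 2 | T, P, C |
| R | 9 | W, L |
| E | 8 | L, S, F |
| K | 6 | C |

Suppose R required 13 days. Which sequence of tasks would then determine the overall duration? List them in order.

Actual critical path: F→C→P→L→R = 1+4+1+2+9 = 17 ⇒ 17 days.
Since R is critical, the +4 change carries straight to that chain (now 21 days).
The critical path is still F→C→P→L→R; finish is now 21 days.

F, C, P, L, R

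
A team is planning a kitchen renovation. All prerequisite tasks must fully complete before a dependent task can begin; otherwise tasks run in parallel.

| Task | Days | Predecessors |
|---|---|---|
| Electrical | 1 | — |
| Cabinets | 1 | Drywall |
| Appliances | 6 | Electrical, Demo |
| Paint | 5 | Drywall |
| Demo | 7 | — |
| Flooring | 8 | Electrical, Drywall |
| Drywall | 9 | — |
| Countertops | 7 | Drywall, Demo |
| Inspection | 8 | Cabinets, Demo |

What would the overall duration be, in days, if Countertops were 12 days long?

21

Critical path before the change: Drywall→Cabinets→Inspection = 9+1+8 = 18 giving 18 days.
Countertops has 2 days of float (longest path through it is 16).
Now Drywall→Countertops = 9+12 = 21 is longest, so the finish becomes 21 days.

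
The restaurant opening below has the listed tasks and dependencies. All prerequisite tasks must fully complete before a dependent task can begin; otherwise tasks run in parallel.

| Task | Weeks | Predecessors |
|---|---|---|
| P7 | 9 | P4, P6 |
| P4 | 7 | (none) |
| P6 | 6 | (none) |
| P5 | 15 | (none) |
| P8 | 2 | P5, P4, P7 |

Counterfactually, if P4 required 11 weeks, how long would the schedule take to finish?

As given, the longest chain is P4→P7→P8 = 7+9+2 = 18, so the finish is 18 weeks.
Since P4 is critical, the +4 change carries straight to that chain (now 22 weeks).
That remains the longest chain; total 22 weeks.

22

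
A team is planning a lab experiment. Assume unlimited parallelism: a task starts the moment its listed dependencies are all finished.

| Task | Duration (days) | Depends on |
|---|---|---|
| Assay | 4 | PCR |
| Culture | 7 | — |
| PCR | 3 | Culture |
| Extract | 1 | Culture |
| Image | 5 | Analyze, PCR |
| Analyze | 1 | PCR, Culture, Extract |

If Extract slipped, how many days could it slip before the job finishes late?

The longest chain is Culture→PCR→Analyze→Image = 7+3+1+5 = 16; overall finish 16 days.
The longest chain containing Extract totals 14 days.
Slack of Extract = 9 − 7 = 2 days.

2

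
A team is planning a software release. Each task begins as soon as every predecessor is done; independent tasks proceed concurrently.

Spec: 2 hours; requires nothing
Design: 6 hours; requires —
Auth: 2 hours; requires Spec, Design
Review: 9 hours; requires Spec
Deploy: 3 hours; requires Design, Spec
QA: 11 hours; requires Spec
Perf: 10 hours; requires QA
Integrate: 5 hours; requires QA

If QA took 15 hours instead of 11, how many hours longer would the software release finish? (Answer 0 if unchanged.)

Critical path before the change: Spec→QA→Perf = 2+11+10 = 23 giving 23 hours.
QA lies on that path, so at 15 hours the path becomes 27 hours.
That remains the longest chain; total 27 hours.
Change in finish: 27 − 23 = +4 hours.

4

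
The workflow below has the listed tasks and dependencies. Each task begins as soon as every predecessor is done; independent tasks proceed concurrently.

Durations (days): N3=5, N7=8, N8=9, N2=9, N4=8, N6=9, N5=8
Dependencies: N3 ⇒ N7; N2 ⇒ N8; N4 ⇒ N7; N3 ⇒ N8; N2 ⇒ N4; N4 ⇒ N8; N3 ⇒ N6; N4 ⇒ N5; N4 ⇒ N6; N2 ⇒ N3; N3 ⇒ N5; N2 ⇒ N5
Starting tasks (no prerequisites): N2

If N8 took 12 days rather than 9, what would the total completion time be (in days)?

Baseline: N2→N4→N8 = 9+8+9 = 26 → 26 days.
Since N8 is critical, the +3 change carries straight to that chain (now 29 days).
The critical path is still N2→N4→N8; finish is now 29 days.

29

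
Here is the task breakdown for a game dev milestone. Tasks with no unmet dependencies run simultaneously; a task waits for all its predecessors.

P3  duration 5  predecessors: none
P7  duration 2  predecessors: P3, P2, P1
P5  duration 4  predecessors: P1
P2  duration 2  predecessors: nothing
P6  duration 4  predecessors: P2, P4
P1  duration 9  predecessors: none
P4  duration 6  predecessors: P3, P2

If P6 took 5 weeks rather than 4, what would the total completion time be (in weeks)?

16

The binding path is P3→P4→P6 = 5+6+4 = 15; finish at 15 weeks.
P6 is on the critical path; changing it to 5 makes that path 16 weeks.
No other chain overtakes it, so the finish is 16 weeks.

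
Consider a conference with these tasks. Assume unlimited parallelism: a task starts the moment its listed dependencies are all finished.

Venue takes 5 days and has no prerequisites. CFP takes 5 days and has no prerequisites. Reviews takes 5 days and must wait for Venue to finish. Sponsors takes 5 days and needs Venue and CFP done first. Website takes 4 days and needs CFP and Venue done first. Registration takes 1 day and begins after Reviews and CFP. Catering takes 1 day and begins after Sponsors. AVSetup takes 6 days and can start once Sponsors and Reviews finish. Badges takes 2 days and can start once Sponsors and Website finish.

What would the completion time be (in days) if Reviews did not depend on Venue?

Original critical path: Venue→Reviews→AVSetup = 5+5+6 = 16 ⇒ 16 days.
Without Venue→Reviews, Reviews's earliest start moves from 5 to 0.
New critical path: Venue→Sponsors→AVSetup = 5+5+6 = 16 ⇒ 16 days.

16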